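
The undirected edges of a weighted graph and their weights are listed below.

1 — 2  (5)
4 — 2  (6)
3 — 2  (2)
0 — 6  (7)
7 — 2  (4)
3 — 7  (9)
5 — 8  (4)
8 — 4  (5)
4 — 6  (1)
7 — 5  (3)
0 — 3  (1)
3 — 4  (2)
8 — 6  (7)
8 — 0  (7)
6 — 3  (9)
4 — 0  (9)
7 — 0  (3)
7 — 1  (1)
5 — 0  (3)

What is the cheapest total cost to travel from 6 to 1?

Candidate routes:
6 → 4 → 3 → 2 → 1: 1+2+2+5 = 10
6 → 4 → 3 → 0 → 7 → 1: 1+2+1+3+1 = 8
Cheapest is 6 → 4 → 3 → 0 → 7 → 1 at 8.

8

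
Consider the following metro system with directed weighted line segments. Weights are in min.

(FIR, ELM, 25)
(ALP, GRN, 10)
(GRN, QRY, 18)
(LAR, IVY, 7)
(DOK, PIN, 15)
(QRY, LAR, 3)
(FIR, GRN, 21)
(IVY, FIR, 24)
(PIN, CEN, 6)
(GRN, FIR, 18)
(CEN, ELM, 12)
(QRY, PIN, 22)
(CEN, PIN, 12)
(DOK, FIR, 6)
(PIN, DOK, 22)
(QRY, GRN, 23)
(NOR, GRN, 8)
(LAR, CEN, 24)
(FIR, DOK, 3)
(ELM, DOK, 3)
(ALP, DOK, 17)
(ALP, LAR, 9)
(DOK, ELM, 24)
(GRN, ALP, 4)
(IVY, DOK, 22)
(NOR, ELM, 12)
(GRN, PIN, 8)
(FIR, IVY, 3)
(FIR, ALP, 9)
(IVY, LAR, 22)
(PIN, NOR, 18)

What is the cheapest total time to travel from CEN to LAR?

39 min

Enumerating some paths:
CEN → PIN → NOR → GRN → ALP → LAR: 12+18+8+4+9 = 51
CEN → ELM → DOK → FIR → ALP → LAR: 12+3+6+9+9 = 39
CEN → ELM → DOK → FIR → IVY → LAR: 12+3+6+3+22 = 46
The minimum is 39 min via CEN → ELM → DOK → FIR → ALP → LAR.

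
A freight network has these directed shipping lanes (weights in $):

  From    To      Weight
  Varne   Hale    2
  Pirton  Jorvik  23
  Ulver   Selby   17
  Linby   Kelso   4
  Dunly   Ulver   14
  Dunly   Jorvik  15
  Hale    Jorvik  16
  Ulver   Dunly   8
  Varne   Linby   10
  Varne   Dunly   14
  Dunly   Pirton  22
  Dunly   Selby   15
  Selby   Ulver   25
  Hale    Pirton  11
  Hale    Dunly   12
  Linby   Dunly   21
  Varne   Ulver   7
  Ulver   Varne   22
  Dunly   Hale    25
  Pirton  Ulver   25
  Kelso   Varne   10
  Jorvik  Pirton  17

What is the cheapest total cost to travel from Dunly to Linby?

$46

Enumerating some paths:
Dunly → Ulver → Varne → Linby: 14+22+10 = 46
Dunly → Pirton → Ulver → Varne → Linby: 22+25+22+10 = 79
Dunly → Selby → Ulver → Varne → Linby: 15+25+22+10 = 72
Cheapest is Dunly → Ulver → Varne → Linby at $46.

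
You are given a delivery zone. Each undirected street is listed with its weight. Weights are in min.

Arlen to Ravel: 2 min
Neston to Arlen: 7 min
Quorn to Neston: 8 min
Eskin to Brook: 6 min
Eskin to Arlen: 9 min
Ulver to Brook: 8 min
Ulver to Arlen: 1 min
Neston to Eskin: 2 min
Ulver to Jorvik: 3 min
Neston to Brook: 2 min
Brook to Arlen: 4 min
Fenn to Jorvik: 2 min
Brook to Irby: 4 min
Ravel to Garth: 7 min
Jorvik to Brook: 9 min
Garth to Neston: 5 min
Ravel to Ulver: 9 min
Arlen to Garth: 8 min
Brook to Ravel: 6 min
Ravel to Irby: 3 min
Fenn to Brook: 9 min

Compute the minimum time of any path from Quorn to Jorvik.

18 min

Candidate routes:
Quorn - Neston - Brook - Arlen - Ulver - Jorvik: 8+2+4+1+3 = 18
Quorn - Neston - Brook - Ulver - Jorvik: 8+2+8+3 = 21
Quorn - Neston - Brook - Jorvik: 8+2+9 = 19
Quorn - Neston - Arlen - Ulver - Jorvik: 8+7+1+3 = 19
Cheapest is Quorn - Neston - Brook - Arlen - Ulver - Jorvik at 18 min.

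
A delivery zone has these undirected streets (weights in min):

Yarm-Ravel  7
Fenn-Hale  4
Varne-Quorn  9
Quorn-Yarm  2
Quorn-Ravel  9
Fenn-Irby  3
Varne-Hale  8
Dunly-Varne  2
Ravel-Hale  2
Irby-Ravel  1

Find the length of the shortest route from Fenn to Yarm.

Enumerating some paths:
Fenn - Irby - Ravel - Quorn - Yarm: 3+1+9+2 = 15
Fenn - Irby - Ravel - Yarm: 3+1+7 = 11
Fenn - Hale - Ravel - Yarm: 4+2+7 = 13
Cheapest is Fenn - Irby - Ravel - Yarm at 11 min.

11 min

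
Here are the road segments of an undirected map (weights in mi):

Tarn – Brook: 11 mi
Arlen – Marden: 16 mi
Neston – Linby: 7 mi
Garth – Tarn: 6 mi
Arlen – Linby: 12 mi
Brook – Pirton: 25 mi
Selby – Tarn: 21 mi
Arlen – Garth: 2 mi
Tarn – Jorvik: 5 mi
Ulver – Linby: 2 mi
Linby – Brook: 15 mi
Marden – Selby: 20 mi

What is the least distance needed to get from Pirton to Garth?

Shortest distances from Pirton:
Pirton: 0
Brook: 25  (via Pirton)
Tarn: 36  (via Brook)
Linby: 40  (via Brook)
Jorvik: 41  (via Tarn)
Ulver: 42  (via Linby)
Garth: 42  (via Tarn)
Shortest route: Pirton → Brook → Tarn → Garth = 42 mi.

42 mi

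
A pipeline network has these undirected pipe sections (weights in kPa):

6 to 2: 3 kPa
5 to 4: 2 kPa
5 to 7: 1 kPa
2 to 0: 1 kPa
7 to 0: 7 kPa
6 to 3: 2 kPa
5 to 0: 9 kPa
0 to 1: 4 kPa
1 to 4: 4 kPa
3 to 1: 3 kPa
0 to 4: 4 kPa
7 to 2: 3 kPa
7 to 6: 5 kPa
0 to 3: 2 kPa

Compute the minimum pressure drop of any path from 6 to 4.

8 kPa

Compare a few routes:
6 - 2 - 7 - 5 - 4: 3+3+1+2 = 9
6 - 3 - 0 - 4: 2+2+4 = 8
6 - 3 - 1 - 4: 2+3+4 = 9
Cheapest is 6 - 3 - 0 - 4 at 8 kPa.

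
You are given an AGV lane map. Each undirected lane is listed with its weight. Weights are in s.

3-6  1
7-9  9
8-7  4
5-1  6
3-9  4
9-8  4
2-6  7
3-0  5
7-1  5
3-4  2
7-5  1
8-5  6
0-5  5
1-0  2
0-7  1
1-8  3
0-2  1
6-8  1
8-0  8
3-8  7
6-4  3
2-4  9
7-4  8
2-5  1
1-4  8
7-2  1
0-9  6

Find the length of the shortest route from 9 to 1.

7 s

Running Dijkstra from 9:
9: 0
3: 4  (via 9)
8: 4  (via 9)
6: 5  (via 3)
0: 6  (via 9)
4: 6  (via 3)
1: 7  (via 8)
Shortest route: 9–8–1 = 7 s.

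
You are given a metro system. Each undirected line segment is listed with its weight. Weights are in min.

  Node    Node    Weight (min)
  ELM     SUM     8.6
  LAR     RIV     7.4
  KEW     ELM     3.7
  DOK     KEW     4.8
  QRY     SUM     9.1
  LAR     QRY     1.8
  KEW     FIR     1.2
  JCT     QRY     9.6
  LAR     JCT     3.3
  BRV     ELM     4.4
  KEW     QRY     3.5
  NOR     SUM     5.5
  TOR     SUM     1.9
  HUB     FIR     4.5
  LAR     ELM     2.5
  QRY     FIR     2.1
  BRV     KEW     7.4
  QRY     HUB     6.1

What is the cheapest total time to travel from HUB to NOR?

Running Dijkstra from HUB:
HUB: 0
FIR: 4.5  (via HUB)
KEW: 5.7  (via FIR)
QRY: 6.1  (via HUB)
LAR: 7.9  (via QRY)
ELM: 9.4  (via KEW)
DOK: 10.5  (via KEW)
JCT: 11.2  (via LAR)
BRV: 13.1  (via KEW)
SUM: 15.2  (via QRY)
RIV: 15.3  (via LAR)
TOR: 17.1  (via SUM)
NOR: 20.7  (via SUM)
Shortest route: HUB → QRY → SUM → NOR = 20.7 min.

20.7 min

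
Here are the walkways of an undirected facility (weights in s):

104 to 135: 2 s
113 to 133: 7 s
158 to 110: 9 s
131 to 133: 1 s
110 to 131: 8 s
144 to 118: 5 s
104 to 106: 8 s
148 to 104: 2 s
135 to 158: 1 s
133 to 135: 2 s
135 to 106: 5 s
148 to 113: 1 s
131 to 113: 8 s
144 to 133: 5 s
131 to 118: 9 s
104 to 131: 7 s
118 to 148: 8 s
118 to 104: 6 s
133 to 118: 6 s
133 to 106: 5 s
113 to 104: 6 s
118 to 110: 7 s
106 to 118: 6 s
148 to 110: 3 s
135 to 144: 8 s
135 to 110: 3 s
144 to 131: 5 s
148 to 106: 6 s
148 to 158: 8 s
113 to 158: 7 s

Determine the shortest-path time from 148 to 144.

Enumerating some paths:
148 - 104 - 135 - 144: 2+2+8 = 12
148 - 104 - 135 - 133 - 144: 2+2+2+5 = 11
148 - 104 - 135 - 133 - 131 - 144: 2+2+2+1+5 = 12
148 - 110 - 135 - 133 - 144: 3+3+2+5 = 13
Cheapest is 148 - 104 - 135 - 133 - 144 at 11 s.

11 s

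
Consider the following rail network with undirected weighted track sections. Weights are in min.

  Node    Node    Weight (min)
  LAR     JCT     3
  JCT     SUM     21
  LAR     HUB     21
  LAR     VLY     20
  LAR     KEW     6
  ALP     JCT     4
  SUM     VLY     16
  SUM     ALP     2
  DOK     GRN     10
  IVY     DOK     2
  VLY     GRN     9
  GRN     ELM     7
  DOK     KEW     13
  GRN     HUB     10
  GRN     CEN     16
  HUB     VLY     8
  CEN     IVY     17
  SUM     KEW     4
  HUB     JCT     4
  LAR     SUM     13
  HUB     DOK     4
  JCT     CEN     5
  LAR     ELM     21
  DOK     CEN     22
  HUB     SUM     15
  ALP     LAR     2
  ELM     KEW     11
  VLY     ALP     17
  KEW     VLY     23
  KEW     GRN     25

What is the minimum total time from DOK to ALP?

Compare a few routes:
DOK - HUB - JCT - LAR - ALP: 4+4+3+2 = 13
DOK - HUB - JCT - ALP: 4+4+4 = 12
Cheapest is DOK - HUB - JCT - ALP at 12 min.

12 min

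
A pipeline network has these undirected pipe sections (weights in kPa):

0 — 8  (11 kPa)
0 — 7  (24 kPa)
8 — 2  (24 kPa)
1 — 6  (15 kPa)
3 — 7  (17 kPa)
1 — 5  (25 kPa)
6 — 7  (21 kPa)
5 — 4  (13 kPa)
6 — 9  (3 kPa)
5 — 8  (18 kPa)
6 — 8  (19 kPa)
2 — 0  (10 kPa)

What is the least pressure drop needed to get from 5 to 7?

Running Dijkstra from 5:
5: 0
4: 13  (via 5)
8: 18  (via 5)
1: 25  (via 5)
0: 29  (via 8)
6: 37  (via 8)
2: 39  (via 0)
9: 40  (via 6)
7: 53  (via 0)
Shortest route: 5–8–0–7 = 53 kPa.

53 kPa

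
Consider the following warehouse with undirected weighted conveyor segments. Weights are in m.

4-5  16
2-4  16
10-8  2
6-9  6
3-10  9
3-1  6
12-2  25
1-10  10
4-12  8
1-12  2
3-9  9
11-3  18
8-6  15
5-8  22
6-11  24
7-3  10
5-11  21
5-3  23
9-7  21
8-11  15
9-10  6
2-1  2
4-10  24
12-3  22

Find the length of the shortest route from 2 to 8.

14 m

Enumerating some paths:
2–1–3–10–8: 2+6+9+2 = 19
2–1–3–9–10–8: 2+6+9+6+2 = 25
2–1–10–8: 2+10+2 = 14
The minimum is 14 m via 2–1–10–8.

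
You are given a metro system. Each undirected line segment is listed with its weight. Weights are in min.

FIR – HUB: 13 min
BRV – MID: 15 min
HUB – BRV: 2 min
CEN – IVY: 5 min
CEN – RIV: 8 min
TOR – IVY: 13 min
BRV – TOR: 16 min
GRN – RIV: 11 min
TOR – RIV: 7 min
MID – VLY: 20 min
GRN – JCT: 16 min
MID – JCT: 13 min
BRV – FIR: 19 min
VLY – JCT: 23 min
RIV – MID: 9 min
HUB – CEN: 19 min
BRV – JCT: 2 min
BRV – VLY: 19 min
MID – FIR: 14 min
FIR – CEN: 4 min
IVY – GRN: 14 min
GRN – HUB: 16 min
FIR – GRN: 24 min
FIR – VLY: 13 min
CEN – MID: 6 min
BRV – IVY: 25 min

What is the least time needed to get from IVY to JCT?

Settle nodes by increasing distance from IVY:
IVY: 0
CEN: 5  (via IVY)
FIR: 9  (via CEN)
MID: 11  (via CEN)
RIV: 13  (via CEN)
TOR: 13  (via IVY)
GRN: 14  (via IVY)
HUB: 22  (via FIR)
VLY: 22  (via FIR)
BRV: 24  (via HUB)
JCT: 24  (via MID)
Shortest route: IVY–CEN–MID–JCT = 24 min.

24 min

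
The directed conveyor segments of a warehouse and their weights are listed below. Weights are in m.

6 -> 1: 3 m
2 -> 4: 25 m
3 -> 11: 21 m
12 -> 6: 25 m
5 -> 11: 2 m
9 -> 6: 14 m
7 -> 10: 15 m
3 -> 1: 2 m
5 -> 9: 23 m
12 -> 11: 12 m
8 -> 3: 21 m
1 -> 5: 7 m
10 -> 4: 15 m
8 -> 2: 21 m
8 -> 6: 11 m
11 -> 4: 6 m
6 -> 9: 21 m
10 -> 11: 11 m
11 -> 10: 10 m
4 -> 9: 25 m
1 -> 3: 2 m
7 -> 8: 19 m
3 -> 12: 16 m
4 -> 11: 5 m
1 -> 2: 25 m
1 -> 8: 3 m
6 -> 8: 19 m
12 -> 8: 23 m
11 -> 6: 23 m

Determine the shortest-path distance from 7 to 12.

Compare a few routes:
7 → 8 → 6 → 1 → 3 → 12: 19+11+3+2+16 = 51
7 → 8 → 3 → 12: 19+21+16 = 56
The minimum is 51 m via 7 → 8 → 6 → 1 → 3 → 12.

51 m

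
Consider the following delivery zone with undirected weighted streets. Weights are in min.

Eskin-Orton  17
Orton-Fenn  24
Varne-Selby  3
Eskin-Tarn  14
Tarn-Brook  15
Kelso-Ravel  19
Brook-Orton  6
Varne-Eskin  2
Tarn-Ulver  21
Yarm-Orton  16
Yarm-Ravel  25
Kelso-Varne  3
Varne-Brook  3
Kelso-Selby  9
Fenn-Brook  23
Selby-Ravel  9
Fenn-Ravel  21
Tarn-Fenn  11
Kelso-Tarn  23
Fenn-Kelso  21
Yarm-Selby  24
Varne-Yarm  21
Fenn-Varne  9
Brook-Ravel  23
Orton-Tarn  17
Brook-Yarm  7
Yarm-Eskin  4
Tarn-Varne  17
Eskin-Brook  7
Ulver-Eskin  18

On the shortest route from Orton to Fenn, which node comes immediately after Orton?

Candidate routes:
Orton - Fenn: 24 = 24
Orton - Eskin - Varne - Fenn: 17+2+9 = 28
Orton - Brook - Varne - Fenn: 6+3+9 = 18
Orton - Brook - Eskin - Varne - Fenn: 6+7+2+9 = 24
Cheapest is Orton - Brook - Varne - Fenn at 18 min.
So from Orton the first move is to Brook.

Brook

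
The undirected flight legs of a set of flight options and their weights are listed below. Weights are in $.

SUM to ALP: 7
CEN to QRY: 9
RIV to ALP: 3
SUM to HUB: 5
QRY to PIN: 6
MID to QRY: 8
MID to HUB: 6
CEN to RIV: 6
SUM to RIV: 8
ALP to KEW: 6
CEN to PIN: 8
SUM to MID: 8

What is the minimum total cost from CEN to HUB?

$19

Shortest distances from CEN:
CEN: 0
RIV: 6  (via CEN)
PIN: 8  (via CEN)
ALP: 9  (via RIV)
QRY: 9  (via CEN)
SUM: 14  (via RIV)
KEW: 15  (via ALP)
MID: 17  (via QRY)
HUB: 19  (via SUM)
Shortest route: CEN–RIV–SUM–HUB = $19.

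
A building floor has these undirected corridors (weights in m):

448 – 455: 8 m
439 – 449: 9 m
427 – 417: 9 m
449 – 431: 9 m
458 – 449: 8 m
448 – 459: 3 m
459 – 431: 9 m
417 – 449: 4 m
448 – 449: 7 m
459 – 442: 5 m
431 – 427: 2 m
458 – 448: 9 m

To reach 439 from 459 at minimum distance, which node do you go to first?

448

Enumerating some paths:
459 → 431 → 449 → 439: 9+9+9 = 27
459 → 448 → 458 → 449 → 439: 3+9+8+9 = 29
459 → 448 → 449 → 439: 3+7+9 = 19
The minimum is 19 m via 459 → 448 → 449 → 439.
So from 459 the first move is to 448.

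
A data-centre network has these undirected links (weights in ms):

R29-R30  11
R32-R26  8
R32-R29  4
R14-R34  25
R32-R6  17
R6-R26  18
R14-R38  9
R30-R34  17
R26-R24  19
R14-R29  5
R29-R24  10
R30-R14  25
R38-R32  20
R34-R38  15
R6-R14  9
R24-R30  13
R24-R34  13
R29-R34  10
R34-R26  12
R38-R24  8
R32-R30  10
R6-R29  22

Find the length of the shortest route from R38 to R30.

Running Dijkstra from R38:
R38: 0
R24: 8  (via R38)
R14: 9  (via R38)
R29: 14  (via R14)
R34: 15  (via R38)
R32: 18  (via R29)
R6: 18  (via R14)
R30: 21  (via R24)
Shortest route: R38–R24–R30 = 21 ms.

21 ms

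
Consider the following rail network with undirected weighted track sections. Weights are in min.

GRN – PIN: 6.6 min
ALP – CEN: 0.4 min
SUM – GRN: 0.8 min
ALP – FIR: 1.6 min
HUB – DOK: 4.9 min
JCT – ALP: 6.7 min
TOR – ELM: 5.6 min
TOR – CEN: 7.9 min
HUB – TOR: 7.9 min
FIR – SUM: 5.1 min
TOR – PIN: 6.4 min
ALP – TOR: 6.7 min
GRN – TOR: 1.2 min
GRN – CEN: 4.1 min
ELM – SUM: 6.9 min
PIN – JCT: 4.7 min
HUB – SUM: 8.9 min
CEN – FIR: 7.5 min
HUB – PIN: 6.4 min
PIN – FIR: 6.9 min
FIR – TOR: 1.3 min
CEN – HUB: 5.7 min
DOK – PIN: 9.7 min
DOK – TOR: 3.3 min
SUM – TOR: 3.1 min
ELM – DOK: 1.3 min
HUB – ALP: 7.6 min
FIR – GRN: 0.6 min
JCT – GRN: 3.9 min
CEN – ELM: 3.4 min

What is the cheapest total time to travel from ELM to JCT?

9.7 min

Shortest distances from ELM:
ELM: 0
DOK: 1.3  (via ELM)
CEN: 3.4  (via ELM)
ALP: 3.8  (via CEN)
TOR: 4.6  (via DOK)
FIR: 5.4  (via ALP)
GRN: 5.8  (via TOR)
HUB: 6.2  (via DOK)
SUM: 6.6  (via GRN)
JCT: 9.7  (via GRN)
Shortest route: ELM–DOK–TOR–GRN–JCT = 9.7 min.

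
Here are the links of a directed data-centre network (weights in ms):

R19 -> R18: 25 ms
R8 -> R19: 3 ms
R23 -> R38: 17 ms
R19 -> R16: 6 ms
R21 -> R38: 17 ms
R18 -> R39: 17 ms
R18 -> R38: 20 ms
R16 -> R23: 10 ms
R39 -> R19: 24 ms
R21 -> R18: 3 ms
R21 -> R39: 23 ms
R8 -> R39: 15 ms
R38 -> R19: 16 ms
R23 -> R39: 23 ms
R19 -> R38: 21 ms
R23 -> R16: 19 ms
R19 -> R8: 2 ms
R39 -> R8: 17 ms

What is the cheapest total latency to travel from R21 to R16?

39 ms

Candidate routes:
R21 - R18 - R38 - R19 - R16: 3+20+16+6 = 45
R21 - R38 - R19 - R16: 17+16+6 = 39
R21 - R18 - R39 - R8 - R19 - R16: 3+17+17+3+6 = 46
Cheapest is R21 - R38 - R19 - R16 at 39 ms.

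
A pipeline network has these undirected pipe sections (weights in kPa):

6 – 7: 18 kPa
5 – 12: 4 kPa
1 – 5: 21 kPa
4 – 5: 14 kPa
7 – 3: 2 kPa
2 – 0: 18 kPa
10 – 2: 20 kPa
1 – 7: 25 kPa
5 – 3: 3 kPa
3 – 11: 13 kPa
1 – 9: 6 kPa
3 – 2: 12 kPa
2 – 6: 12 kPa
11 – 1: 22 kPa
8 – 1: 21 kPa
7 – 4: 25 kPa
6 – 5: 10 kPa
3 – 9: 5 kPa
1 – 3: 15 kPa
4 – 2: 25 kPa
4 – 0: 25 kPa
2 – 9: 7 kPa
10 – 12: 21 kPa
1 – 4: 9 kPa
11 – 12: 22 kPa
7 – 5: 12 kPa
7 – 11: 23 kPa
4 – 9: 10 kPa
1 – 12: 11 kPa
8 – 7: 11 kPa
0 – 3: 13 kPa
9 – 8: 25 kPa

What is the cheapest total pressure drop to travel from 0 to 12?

20 kPa

Settle nodes by increasing distance from 0:
0: 0
3: 13  (via 0)
7: 15  (via 3)
5: 16  (via 3)
2: 18  (via 0)
9: 18  (via 3)
12: 20  (via 5)
Shortest route: 0 → 3 → 5 → 12 = 20 kPa.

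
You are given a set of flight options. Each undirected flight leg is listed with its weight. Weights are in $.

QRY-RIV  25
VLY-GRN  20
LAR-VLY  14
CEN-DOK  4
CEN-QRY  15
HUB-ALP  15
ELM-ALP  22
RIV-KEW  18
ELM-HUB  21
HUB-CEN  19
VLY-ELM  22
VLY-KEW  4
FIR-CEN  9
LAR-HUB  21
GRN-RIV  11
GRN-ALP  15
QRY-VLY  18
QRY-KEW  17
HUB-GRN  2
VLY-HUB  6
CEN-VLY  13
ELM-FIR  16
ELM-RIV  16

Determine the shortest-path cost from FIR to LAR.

$36

Compare a few routes:
FIR - CEN - HUB - VLY - LAR: 9+19+6+14 = 48
FIR - CEN - VLY - LAR: 9+13+14 = 36
FIR - CEN - HUB - LAR: 9+19+21 = 49
FIR - CEN - VLY - HUB - LAR: 9+13+6+21 = 49
Cheapest is FIR - CEN - VLY - LAR at $36.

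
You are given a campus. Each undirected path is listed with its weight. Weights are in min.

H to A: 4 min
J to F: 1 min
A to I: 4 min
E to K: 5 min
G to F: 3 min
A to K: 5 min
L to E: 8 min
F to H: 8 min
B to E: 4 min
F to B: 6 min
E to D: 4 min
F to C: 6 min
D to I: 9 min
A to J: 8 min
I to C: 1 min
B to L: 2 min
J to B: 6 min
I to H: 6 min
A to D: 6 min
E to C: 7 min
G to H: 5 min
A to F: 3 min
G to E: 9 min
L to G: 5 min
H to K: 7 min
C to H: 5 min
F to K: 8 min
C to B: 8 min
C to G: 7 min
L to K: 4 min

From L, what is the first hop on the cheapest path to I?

Enumerating some paths:
L → B → C → I: 2+8+1 = 11
L → G → C → I: 5+7+1 = 13
The minimum is 11 min via L → B → C → I.
So from L the first move is to B.

B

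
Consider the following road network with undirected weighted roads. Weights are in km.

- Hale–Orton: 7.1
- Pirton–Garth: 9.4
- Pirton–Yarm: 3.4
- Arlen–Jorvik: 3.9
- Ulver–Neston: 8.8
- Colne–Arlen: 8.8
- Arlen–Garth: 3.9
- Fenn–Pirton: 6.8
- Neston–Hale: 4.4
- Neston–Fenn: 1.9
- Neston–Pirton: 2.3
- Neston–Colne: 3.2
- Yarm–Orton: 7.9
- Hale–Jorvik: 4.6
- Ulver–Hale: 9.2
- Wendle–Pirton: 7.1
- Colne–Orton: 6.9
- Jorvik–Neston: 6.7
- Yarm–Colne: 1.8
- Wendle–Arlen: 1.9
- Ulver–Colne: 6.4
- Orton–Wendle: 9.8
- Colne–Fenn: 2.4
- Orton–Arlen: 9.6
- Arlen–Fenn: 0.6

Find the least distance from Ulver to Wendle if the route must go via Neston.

13.2 km

Best Ulver to Neston: Ulver–Neston costing 8.8
Best Neston to Wendle: Neston–Fenn–Arlen–Wendle costing 4.4
Total via Neston: 8.8 + 4.4 = 13.2 km.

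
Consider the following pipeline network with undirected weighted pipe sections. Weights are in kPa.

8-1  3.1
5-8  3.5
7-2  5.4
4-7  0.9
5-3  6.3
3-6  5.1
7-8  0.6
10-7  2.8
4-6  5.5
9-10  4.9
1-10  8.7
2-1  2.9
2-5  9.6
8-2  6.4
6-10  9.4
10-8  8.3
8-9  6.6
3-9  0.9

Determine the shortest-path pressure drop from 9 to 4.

8.1 kPa

Compare a few routes:
9 - 10 - 7 - 4: 4.9+2.8+0.9 = 8.6
9 - 3 - 6 - 4: 0.9+5.1+5.5 = 11.5
9 - 3 - 5 - 8 - 7 - 4: 0.9+6.3+3.5+0.6+0.9 = 12.2
9 - 8 - 7 - 4: 6.6+0.6+0.9 = 8.1
The minimum is 8.1 kPa via 9 - 8 - 7 - 4.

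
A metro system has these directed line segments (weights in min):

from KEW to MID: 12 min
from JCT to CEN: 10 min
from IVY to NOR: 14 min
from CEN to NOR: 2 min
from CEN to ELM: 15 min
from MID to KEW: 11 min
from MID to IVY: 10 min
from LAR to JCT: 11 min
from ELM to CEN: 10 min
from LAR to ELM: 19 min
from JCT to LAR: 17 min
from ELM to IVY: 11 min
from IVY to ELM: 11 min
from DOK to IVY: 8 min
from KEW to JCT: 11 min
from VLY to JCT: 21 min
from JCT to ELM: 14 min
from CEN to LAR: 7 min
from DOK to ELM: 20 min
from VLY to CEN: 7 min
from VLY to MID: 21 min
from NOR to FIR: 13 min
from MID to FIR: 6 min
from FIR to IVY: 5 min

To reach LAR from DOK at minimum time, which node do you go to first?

IVY

Compare a few routes:
DOK → IVY → ELM → CEN → LAR: 8+11+10+7 = 36
DOK → ELM → CEN → LAR: 20+10+7 = 37
Cheapest is DOK → IVY → ELM → CEN → LAR at 36 min.
So from DOK the first move is to IVY.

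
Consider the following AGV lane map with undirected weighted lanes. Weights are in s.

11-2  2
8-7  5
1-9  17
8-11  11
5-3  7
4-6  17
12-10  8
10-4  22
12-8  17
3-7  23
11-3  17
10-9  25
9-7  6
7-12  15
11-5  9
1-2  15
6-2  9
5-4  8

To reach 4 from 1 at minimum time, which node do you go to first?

Candidate routes:
1–2–11–5–4: 15+2+9+8 = 34
1–2–6–4: 15+9+17 = 41
The minimum is 34 s via 1–2–11–5–4.
So from 1 the first move is to 2.

2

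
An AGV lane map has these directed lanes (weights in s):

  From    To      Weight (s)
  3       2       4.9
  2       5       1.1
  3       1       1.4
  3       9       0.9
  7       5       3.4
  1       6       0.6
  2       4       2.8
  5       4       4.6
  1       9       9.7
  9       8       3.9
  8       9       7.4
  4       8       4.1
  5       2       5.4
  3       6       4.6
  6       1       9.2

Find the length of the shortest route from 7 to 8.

12.1 s

Running Dijkstra from 7:
7: 0
5: 3.4  (via 7)
4: 8  (via 5)
2: 8.8  (via 5)
8: 12.1  (via 4)
Shortest route: 7 → 5 → 4 → 8 = 12.1 s.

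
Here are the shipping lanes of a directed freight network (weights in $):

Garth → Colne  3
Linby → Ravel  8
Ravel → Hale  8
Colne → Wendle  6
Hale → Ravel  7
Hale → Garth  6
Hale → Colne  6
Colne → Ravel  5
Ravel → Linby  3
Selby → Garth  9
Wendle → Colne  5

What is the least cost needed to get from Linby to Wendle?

$28

Shortest distances from Linby:
Linby: 0
Ravel: 8  (via Linby)
Hale: 16  (via Ravel)
Colne: 22  (via Hale)
Garth: 22  (via Hale)
Wendle: 28  (via Colne)
Shortest route: Linby → Ravel → Hale → Colne → Wendle = $28.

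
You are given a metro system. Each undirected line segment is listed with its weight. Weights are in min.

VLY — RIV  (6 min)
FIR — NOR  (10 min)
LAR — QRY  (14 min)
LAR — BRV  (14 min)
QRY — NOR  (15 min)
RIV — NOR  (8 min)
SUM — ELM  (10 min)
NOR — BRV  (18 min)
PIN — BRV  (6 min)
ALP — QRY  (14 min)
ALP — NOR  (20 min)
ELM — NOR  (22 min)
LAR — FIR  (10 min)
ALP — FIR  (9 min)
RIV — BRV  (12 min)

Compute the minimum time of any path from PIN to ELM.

Running Dijkstra from PIN:
PIN: 0
BRV: 6  (via PIN)
RIV: 18  (via BRV)
LAR: 20  (via BRV)
VLY: 24  (via RIV)
NOR: 24  (via BRV)
FIR: 30  (via LAR)
QRY: 34  (via LAR)
ALP: 39  (via FIR)
ELM: 46  (via NOR)
Shortest route: PIN–BRV–NOR–ELM = 46 min.

46 min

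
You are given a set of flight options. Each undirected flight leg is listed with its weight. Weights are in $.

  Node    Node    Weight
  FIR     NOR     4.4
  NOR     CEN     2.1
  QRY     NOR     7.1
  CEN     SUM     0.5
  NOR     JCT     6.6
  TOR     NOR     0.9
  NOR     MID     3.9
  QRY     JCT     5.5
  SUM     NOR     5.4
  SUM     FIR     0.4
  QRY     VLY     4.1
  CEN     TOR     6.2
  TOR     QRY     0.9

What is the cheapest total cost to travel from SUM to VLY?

$8.5

Compare a few routes:
SUM–CEN–NOR–TOR–QRY–VLY: 0.5+2.1+0.9+0.9+4.1 = 8.5
SUM–NOR–TOR–QRY–VLY: 5.4+0.9+0.9+4.1 = 11.3
SUM–FIR–NOR–TOR–QRY–VLY: 0.4+4.4+0.9+0.9+4.1 = 10.7
The minimum is $8.5 via SUM–CEN–NOR–TOR–QRY–VLY.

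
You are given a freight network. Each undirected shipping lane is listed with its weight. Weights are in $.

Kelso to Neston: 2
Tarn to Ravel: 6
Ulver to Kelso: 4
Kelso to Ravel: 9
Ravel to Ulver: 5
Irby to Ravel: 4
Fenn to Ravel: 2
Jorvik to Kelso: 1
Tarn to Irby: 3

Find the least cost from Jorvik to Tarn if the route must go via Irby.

Best Jorvik to Irby: Jorvik → Kelso → Ravel → Irby costing 14
Shortest Irby→Tarn: Irby → Tarn = 3
Total via Irby: 14 + 3 = $17.

$17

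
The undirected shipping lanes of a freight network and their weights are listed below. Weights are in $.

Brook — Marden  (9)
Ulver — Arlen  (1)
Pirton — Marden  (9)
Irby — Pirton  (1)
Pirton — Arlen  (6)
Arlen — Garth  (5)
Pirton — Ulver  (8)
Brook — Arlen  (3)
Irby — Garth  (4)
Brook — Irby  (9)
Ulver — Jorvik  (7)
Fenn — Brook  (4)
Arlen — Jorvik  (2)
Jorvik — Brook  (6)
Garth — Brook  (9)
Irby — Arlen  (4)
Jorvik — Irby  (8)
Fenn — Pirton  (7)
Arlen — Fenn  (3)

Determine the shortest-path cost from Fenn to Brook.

$4

Settle nodes by increasing distance from Fenn:
Fenn: 0
Arlen: 3  (via Fenn)
Ulver: 4  (via Arlen)
Brook: 4  (via Fenn)
Shortest route: Fenn–Brook = $4.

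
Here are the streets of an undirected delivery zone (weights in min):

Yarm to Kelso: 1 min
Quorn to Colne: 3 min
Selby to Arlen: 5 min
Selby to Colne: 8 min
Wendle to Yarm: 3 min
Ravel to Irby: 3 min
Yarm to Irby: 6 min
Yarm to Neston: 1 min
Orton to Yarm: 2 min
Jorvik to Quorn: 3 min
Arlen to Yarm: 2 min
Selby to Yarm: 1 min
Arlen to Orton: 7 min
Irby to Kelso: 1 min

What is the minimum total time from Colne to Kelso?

Settle nodes by increasing distance from Colne:
Colne: 0
Quorn: 3  (via Colne)
Jorvik: 6  (via Quorn)
Selby: 8  (via Colne)
Yarm: 9  (via Selby)
Kelso: 10  (via Yarm)
Shortest route: Colne → Selby → Yarm → Kelso = 10 min.

10 min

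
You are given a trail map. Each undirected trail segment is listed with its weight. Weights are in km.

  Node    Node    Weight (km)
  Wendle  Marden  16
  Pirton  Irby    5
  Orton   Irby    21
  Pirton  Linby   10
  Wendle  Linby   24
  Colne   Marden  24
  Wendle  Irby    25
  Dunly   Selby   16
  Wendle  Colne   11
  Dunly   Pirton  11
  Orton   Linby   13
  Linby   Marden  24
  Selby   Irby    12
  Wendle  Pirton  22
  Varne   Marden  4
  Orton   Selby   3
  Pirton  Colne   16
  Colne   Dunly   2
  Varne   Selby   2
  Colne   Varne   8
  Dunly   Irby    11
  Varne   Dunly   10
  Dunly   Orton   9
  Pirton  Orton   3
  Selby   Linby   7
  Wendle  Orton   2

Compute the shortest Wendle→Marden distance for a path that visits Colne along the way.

23 km

Shortest Wendle→Colne: Wendle → Colne = 11
Shortest Colne→Marden: Colne → Varne → Marden = 12
Total via Colne: 11 + 12 = 23 km.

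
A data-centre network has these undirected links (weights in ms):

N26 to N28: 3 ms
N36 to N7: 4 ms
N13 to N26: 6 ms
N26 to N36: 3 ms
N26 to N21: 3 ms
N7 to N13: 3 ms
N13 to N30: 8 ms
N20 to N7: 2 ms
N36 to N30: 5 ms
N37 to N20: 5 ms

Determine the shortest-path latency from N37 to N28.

Candidate routes:
N37 - N20 - N7 - N13 - N26 - N28: 5+2+3+6+3 = 19
N37 - N20 - N7 - N36 - N26 - N28: 5+2+4+3+3 = 17
N37 - N20 - N7 - N13 - N30 - N36 - N26 - N28: 5+2+3+8+5+3+3 = 29
N37 - N20 - N7 - N36 - N30 - N13 - N26 - N28: 5+2+4+5+8+6+3 = 33
The minimum is 17 ms via N37 - N20 - N7 - N36 - N26 - N28.

17 ms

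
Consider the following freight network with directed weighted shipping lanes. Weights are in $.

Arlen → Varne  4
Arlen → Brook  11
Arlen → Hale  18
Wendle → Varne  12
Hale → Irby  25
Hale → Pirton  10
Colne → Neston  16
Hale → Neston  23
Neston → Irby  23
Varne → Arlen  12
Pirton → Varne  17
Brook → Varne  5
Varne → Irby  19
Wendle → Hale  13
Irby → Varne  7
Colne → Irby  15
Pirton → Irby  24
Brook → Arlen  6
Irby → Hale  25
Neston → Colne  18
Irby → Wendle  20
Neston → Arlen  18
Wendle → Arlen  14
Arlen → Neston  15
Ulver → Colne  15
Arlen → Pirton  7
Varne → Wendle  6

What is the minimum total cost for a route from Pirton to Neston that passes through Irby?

$58

Best Pirton to Irby: Pirton → Irby costing 24
Best Irby to Neston: Irby → Varne → Arlen → Neston costing 34
Total via Irby: 24 + 34 = $58.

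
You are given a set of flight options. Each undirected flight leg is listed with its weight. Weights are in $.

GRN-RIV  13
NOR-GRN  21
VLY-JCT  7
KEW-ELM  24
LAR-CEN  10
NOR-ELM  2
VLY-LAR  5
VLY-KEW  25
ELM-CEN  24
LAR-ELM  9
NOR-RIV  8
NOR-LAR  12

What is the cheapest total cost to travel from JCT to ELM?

Shortest distances from JCT:
JCT: 0
VLY: 7  (via JCT)
LAR: 12  (via VLY)
ELM: 21  (via LAR)
Shortest route: JCT–VLY–LAR–ELM = $21.

$21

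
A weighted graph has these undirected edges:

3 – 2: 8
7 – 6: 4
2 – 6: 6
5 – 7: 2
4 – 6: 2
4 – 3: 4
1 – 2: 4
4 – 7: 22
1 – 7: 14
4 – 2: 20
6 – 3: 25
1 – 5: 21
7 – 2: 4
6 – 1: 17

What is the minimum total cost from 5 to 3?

Shortest distances from 5:
5: 0
7: 2  (via 5)
2: 6  (via 7)
6: 6  (via 7)
4: 8  (via 6)
1: 10  (via 2)
3: 12  (via 4)
Shortest route: 5 → 7 → 6 → 4 → 3 = 12.

12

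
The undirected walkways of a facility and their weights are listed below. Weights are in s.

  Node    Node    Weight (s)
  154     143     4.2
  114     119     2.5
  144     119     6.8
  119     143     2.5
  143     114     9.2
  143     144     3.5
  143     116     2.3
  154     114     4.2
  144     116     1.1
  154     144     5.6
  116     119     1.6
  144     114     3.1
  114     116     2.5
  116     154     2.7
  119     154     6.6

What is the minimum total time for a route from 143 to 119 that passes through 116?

3.9 s

Best 143 to 116: 143 → 116 costing 2.3
Shortest 116→119: 116 → 119 = 1.6
Total via 116: 2.3 + 1.6 = 3.9 s.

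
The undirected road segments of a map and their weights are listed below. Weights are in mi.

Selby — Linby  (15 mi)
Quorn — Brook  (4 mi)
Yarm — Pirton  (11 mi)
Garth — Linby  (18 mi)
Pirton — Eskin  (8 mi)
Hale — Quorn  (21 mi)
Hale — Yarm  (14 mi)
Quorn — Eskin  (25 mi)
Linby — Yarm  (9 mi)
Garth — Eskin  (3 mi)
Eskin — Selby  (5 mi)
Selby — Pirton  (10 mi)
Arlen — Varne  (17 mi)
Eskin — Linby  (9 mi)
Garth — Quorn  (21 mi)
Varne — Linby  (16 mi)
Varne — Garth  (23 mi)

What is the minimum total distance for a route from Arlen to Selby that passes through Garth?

Shortest Arlen→Garth: Arlen → Varne → Garth = 40
Best Garth to Selby: Garth → Eskin → Selby costing 8
Total via Garth: 40 + 8 = 48 mi.

48 mi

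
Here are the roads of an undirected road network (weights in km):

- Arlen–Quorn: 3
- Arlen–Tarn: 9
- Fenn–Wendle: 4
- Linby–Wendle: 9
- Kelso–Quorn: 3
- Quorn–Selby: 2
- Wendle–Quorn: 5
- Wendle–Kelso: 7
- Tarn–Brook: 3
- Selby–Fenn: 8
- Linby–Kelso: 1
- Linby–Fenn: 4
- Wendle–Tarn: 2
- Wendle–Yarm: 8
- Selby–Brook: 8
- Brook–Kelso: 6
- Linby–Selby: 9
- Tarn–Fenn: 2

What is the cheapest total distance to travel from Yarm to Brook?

13 km

Running Dijkstra from Yarm:
Yarm: 0
Wendle: 8  (via Yarm)
Tarn: 10  (via Wendle)
Fenn: 12  (via Wendle)
Brook: 13  (via Tarn)
Shortest route: Yarm → Wendle → Tarn → Brook = 13 km.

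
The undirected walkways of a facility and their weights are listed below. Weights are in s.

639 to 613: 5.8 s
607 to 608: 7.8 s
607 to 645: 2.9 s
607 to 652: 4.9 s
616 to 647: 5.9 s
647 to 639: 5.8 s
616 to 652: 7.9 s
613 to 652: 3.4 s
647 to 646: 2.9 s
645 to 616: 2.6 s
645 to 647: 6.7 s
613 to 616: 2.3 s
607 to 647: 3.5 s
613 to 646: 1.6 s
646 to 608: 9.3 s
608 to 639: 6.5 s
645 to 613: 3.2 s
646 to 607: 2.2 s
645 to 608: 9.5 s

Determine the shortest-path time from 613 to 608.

Candidate routes:
613–646–607–608: 1.6+2.2+7.8 = 11.6
613–646–608: 1.6+9.3 = 10.9
613–639–608: 5.8+6.5 = 12.3
The minimum is 10.9 s via 613–646–608.

10.9 s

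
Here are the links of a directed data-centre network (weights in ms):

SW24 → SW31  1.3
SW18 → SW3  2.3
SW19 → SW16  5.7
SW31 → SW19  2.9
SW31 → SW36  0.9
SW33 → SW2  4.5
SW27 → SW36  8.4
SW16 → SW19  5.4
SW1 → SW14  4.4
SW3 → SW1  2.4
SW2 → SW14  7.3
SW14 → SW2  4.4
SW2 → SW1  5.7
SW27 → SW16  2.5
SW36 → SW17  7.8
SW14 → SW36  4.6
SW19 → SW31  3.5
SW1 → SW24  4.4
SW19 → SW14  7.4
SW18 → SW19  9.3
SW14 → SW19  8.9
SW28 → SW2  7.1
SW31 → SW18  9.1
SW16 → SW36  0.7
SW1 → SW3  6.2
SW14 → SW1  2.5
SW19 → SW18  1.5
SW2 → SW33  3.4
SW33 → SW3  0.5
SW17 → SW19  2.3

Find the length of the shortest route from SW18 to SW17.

Compare a few routes:
SW18–SW19–SW31–SW36–SW17: 9.3+3.5+0.9+7.8 = 21.5
SW18–SW3–SW1–SW14–SW36–SW17: 2.3+2.4+4.4+4.6+7.8 = 21.5
SW18–SW3–SW1–SW24–SW31–SW36–SW17: 2.3+2.4+4.4+1.3+0.9+7.8 = 19.1
The minimum is 19.1 ms via SW18–SW3–SW1–SW24–SW31–SW36–SW17.

19.1 ms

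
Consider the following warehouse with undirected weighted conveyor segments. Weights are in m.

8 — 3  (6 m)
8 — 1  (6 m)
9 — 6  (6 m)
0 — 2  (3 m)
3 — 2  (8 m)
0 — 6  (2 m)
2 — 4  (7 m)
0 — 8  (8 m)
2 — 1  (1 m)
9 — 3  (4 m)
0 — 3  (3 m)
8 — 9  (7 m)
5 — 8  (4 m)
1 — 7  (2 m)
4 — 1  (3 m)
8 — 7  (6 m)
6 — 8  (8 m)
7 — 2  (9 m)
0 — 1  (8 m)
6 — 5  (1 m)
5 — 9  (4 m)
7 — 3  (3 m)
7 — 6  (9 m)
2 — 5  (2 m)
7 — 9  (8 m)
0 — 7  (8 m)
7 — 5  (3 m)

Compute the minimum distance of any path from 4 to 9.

Settle nodes by increasing distance from 4:
4: 0
1: 3  (via 4)
2: 4  (via 1)
7: 5  (via 1)
5: 6  (via 2)
0: 7  (via 2)
6: 7  (via 5)
3: 8  (via 7)
8: 9  (via 1)
9: 10  (via 5)
Shortest route: 4 → 1 → 2 → 5 → 9 = 10 m.

10 m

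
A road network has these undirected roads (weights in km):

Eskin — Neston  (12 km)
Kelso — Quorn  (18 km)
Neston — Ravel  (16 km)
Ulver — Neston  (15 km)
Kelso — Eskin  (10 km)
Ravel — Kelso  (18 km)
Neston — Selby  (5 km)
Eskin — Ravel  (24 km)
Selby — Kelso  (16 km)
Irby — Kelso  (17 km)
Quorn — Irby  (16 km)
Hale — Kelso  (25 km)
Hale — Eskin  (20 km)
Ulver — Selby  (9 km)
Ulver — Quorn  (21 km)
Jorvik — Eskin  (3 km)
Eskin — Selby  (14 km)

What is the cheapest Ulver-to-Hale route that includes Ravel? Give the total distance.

Best Ulver to Ravel: Ulver–Selby–Neston–Ravel costing 30
Shortest Ravel→Hale: Ravel–Kelso–Hale = 43
Total via Ravel: 30 + 43 = 73 km.

73 km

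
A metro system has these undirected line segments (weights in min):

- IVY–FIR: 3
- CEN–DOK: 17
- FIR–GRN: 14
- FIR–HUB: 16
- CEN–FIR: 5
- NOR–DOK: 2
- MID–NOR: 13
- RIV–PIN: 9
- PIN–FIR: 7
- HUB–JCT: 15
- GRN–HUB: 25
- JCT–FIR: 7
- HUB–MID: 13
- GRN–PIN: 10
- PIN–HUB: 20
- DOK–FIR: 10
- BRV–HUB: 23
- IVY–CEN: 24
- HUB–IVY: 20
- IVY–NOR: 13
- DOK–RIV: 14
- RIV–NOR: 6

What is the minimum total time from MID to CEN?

30 min

Enumerating some paths:
MID - NOR - DOK - CEN: 13+2+17 = 32
MID - HUB - FIR - CEN: 13+16+5 = 34
MID - NOR - IVY - FIR - CEN: 13+13+3+5 = 34
MID - NOR - DOK - FIR - CEN: 13+2+10+5 = 30
The minimum is 30 min via MID - NOR - DOK - FIR - CEN.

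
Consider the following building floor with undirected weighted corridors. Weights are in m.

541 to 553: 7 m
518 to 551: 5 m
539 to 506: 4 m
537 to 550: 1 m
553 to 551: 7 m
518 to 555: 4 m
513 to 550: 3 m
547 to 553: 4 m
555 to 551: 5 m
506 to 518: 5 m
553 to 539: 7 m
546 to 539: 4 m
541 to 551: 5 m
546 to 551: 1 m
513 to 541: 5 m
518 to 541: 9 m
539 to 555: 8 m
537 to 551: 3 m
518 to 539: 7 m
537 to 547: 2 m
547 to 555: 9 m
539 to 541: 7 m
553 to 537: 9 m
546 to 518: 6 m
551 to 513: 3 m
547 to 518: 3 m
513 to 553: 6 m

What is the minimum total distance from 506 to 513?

12 m

Running Dijkstra from 506:
506: 0
539: 4  (via 506)
518: 5  (via 506)
546: 8  (via 539)
547: 8  (via 518)
551: 9  (via 546)
555: 9  (via 518)
537: 10  (via 547)
553: 11  (via 539)
550: 11  (via 537)
541: 11  (via 539)
513: 12  (via 551)
Shortest route: 506 → 539 → 546 → 551 → 513 = 12 m.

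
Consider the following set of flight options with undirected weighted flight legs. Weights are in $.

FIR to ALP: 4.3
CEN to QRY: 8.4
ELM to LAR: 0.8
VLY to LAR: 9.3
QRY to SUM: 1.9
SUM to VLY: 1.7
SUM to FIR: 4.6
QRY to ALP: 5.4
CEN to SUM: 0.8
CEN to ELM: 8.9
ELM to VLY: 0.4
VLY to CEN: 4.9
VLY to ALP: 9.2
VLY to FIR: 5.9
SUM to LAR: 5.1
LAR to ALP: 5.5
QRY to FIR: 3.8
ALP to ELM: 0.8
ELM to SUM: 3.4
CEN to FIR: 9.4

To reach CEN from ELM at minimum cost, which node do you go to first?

Enumerating some paths:
ELM–SUM–CEN: 3.4+0.8 = 4.2
ELM–VLY–SUM–CEN: 0.4+1.7+0.8 = 2.9
ELM–LAR–SUM–CEN: 0.8+5.1+0.8 = 6.7
ELM–VLY–CEN: 0.4+4.9 = 5.3
Cheapest is ELM–VLY–SUM–CEN at $2.9.
So from ELM the first move is to VLY.

VLY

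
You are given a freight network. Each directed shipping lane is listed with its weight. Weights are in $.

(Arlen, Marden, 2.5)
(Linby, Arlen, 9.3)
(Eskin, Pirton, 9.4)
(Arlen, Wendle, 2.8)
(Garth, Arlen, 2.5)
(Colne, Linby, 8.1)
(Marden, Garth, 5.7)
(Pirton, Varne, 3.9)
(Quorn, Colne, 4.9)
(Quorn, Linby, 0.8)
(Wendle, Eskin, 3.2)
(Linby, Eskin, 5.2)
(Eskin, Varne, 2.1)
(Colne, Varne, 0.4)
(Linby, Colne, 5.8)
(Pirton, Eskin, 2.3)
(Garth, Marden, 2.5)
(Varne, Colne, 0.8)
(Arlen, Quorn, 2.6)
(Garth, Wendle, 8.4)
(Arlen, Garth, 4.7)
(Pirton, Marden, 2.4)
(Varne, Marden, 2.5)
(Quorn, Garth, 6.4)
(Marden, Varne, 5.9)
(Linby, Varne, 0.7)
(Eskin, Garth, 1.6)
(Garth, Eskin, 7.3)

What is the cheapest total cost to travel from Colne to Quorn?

$13.7

Shortest distances from Colne:
Colne: 0
Varne: 0.4  (via Colne)
Marden: 2.9  (via Varne)
Linby: 8.1  (via Colne)
Garth: 8.6  (via Marden)
Arlen: 11.1  (via Garth)
Eskin: 13.3  (via Linby)
Quorn: 13.7  (via Arlen)
Shortest route: Colne → Varne → Marden → Garth → Arlen → Quorn = $13.7.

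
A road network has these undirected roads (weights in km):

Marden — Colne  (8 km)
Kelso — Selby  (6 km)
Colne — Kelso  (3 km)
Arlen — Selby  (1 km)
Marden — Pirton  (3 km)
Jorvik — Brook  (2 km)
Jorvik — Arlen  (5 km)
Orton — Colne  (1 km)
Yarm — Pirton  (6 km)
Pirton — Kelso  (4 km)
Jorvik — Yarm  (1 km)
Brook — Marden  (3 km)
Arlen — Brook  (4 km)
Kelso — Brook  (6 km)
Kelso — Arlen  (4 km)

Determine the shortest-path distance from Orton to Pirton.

8 km

Shortest distances from Orton:
Orton: 0
Colne: 1  (via Orton)
Kelso: 4  (via Colne)
Pirton: 8  (via Kelso)
Shortest route: Orton–Colne–Kelso–Pirton = 8 km.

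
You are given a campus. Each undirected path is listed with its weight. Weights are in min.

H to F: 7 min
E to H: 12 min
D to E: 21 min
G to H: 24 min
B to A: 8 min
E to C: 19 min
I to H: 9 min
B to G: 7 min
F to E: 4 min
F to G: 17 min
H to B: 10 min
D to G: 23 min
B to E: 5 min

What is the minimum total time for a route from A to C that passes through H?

Shortest A→H: A → B → H = 18
Best H to C: H → F → E → C costing 30
Total via H: 18 + 30 = 48 min.

48 min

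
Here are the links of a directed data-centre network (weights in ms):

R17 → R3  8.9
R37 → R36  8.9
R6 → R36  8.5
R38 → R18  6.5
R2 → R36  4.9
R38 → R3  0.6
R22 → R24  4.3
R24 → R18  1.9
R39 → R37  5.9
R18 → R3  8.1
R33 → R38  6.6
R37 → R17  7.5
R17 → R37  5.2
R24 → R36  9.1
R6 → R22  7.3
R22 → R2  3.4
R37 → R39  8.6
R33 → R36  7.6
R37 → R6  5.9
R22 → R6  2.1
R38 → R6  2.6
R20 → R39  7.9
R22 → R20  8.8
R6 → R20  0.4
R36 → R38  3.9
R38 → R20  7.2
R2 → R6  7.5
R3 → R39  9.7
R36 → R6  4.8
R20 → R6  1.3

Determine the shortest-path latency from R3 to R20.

Enumerating some paths:
R3–R39–R37–R36–R6–R20: 9.7+5.9+8.9+4.8+0.4 = 29.7
R3–R39–R37–R36–R38–R20: 9.7+5.9+8.9+3.9+7.2 = 35.6
R3–R39–R37–R36–R38–R6–R20: 9.7+5.9+8.9+3.9+2.6+0.4 = 31.4
R3–R39–R37–R6–R20: 9.7+5.9+5.9+0.4 = 21.9
The minimum is 21.9 ms via R3–R39–R37–R6–R20.

21.9 ms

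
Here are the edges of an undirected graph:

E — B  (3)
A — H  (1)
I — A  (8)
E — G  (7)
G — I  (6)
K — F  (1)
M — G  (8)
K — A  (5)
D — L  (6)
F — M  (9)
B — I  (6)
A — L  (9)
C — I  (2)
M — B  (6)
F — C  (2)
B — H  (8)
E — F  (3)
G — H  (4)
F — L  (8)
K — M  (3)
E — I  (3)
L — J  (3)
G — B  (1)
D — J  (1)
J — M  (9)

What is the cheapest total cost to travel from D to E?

Compare a few routes:
D - J - L - F - E: 1+3+8+3 = 15
D - L - F - E: 6+8+3 = 17
D - J - M - K - F - E: 1+9+3+1+3 = 17
Cheapest is D - J - L - F - E at 15.

15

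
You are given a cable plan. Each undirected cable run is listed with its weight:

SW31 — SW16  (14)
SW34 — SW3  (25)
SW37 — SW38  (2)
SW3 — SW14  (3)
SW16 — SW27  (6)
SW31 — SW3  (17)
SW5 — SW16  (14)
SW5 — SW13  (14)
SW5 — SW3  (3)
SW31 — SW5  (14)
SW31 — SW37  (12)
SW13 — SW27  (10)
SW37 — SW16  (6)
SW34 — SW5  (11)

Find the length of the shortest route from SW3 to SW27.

23

Settle nodes by increasing distance from SW3:
SW3: 0
SW14: 3  (via SW3)
SW5: 3  (via SW3)
SW34: 14  (via SW5)
SW31: 17  (via SW3)
SW16: 17  (via SW5)
SW13: 17  (via SW5)
SW27: 23  (via SW16)
Shortest route: SW3 → SW5 → SW16 → SW27 = 23.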